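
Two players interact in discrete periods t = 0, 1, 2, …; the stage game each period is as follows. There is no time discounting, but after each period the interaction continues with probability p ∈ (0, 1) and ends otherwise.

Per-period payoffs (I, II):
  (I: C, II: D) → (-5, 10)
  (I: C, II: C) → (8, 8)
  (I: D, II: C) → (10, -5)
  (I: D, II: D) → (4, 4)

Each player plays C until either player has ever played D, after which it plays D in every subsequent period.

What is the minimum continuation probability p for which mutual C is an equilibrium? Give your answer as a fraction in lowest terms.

1/3

With no time discounting, the continuation probability p plays the role of the discount factor.
Grim-trigger IC: 8/(1−p) ≥ 10 + 4p/(1−p) ⇒ p ≥ (10−8)/(10−4) = 1/3.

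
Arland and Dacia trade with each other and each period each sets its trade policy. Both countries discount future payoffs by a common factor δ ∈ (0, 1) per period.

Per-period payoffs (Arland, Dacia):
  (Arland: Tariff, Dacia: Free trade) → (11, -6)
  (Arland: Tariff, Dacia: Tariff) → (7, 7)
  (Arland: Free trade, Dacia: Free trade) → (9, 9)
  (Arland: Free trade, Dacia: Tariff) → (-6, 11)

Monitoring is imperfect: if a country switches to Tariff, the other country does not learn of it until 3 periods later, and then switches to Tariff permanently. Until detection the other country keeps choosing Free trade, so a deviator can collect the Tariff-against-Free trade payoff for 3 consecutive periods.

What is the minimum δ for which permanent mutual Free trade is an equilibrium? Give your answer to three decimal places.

Deviating for the 3 undetected periods gains 11−9 = 2 per period over cooperation, then loses 9−7 = 2 per period forever once punishment starts.
Gain: 2(1 + δ + … + δ^2); loss: 2·δ^3/(1−δ).
No profitable deviation ⇔ 2(1−δ^3) ≤ 2·δ^3, i.e. δ^3 ≥ 2/(2+2) = 1/2.
Hence δ ≥ (1/2)^(1/3) ≈ 0.794.

0.794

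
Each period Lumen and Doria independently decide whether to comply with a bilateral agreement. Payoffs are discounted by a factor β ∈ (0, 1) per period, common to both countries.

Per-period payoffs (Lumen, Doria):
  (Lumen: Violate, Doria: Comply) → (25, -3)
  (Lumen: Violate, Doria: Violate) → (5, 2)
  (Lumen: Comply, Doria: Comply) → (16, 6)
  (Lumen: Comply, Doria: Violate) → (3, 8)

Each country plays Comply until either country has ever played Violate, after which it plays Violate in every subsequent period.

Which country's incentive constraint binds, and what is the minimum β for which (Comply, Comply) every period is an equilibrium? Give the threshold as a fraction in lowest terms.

Lumen; β ≥ 9/20

Lumen's threshold: (25−16)/(25−5) = 9/20.
Doria's threshold: (8−6)/(8−2) = 1/3.
9/20 > 1/3, so Lumen binds and β* = 9/20.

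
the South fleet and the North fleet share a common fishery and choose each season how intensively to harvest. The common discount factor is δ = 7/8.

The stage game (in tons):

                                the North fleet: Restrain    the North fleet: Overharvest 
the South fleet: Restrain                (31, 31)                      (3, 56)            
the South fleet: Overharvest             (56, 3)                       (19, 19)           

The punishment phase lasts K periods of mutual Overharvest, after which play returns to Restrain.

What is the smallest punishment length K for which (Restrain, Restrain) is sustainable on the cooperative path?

Need Σ_{k=1}^{K} δ^k ≥ (56−31)/(31−19) = 2.0833 at δ = 7/8.
At K = 2 the sum is 1.6406 < 2.0833; at K = 3 it is 2.3105 ≥ 2.0833.
So the minimum punishment length is K = 3.

3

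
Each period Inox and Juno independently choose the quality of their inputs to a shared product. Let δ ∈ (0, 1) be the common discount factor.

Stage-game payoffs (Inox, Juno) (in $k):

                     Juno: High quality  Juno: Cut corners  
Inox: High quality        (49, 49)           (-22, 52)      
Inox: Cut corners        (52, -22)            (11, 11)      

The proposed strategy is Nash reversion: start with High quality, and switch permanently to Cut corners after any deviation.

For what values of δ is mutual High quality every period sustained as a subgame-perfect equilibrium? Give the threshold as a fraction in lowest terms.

One-period gain from deviating is 52 − 49 = 3. The loss is 49 − 11 = 38 in every subsequent period, with present value 38·δ/(1−δ).
Deviation is unprofitable when 38·δ/(1−δ) ≥ 3, i.e. δ/(1−δ) ≥ 3/38.
Equivalently δ ≥ 3/(3+38) = 3/41.

3/41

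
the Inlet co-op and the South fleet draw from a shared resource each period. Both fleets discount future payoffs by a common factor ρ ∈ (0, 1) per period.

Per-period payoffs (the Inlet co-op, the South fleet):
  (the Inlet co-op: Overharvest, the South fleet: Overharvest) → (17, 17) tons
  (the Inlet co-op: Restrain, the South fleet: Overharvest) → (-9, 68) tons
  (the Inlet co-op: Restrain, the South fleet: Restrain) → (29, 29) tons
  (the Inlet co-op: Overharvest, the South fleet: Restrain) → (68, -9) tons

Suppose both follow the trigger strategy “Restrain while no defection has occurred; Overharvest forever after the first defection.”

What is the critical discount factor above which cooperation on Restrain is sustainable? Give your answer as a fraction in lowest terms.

13/17

Under grim trigger the critical discount factor is (T−C)/(T−P) with T = 68, C = 29, P = 17.
ρ* = (68−29)/(68−17) = 39/51 = 13/17.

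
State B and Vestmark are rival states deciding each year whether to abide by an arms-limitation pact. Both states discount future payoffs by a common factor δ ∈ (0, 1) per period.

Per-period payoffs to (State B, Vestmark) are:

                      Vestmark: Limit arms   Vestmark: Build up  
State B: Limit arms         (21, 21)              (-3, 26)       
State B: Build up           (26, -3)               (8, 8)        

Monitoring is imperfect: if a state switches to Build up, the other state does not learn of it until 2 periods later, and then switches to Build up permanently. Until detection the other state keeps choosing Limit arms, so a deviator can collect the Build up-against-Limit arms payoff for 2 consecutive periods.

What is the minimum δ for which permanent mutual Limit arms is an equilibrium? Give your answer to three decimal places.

0.527

A deviator earns 26 for 2 periods, then 8 forever; cooperating earns 21 forever. Multiplying the IC by (1−δ):
21 ≥ 26(1−δ^2) + 8δ^2, so 18·δ^2 ≥ 5 and δ^2 ≥ 5/18.
δ ≥ (5/18)^(1/2) ≈ 0.527.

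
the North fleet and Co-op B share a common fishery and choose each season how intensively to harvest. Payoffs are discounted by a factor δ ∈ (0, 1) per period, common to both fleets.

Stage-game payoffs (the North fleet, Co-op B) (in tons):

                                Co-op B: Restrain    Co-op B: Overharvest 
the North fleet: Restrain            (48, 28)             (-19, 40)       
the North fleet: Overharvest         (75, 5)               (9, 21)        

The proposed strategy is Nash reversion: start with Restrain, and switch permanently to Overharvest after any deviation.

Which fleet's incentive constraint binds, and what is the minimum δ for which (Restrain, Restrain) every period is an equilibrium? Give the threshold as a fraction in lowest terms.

Co-op B; δ ≥ 12/19

For the North fleet: deviation gain 75−48 = 27, per-period punishment loss 48−9 = 39. IC gives δ ≥ 27/66 = 9/22.
For Co-op B: gain 12, loss 7 per period, so δ ≥ 12/19.
The tighter constraint is Co-op B's, so cooperation needs δ ≥ 12/19.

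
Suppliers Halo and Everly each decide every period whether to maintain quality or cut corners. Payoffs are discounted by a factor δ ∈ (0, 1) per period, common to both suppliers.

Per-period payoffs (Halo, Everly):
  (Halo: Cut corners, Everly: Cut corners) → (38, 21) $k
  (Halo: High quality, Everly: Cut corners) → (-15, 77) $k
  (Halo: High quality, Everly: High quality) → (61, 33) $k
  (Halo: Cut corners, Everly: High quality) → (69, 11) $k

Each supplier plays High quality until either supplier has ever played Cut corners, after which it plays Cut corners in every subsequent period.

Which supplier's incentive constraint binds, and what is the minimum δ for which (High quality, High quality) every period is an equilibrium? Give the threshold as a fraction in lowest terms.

For Halo: deviation gain 69−61 = 8, per-period punishment loss 61−38 = 23. IC gives δ ≥ 8/31.
For Everly: gain 44, loss 12 per period, so δ ≥ 44/56 = 11/14.
The tighter constraint is Everly's, so cooperation needs δ ≥ 11/14.

Everly; δ ≥ 11/14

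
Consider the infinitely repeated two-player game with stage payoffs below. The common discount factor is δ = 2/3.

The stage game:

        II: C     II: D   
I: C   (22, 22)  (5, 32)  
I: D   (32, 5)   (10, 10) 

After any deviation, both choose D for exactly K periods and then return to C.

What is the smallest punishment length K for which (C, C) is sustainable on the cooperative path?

IC: δ(1−δ^K)/(1−δ) ≥ (32−22)/(22−10) = 5/6.
With δ = 2/3: need 1 − δ^K ≥ 5/6·(1−2/3)/(2/3), i.e. δ^K ≤ 0.5833.
Since (2/3)^1 = 0.6667 and (2/3)^2 = 0.4444, the smallest such K is 2.

2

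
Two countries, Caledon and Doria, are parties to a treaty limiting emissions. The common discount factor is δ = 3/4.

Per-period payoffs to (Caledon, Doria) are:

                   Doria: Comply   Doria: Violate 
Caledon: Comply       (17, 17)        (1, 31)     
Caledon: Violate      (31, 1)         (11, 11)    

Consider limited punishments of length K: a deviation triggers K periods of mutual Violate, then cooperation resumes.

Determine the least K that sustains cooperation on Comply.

Need Σ_{k=1}^{K} δ^k ≥ (31−17)/(17−11) = 2.3333 at δ = 3/4.
At K = 5 the sum is 2.2881 < 2.3333; at K = 6 it is 2.4661 ≥ 2.3333.
So the minimum punishment length is K = 6.

6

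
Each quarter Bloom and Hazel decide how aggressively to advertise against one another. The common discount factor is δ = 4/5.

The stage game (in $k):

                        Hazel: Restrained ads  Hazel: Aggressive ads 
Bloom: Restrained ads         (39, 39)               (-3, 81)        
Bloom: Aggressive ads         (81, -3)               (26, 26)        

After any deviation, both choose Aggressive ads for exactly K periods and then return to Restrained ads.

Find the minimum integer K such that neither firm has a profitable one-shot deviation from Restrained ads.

8

IC: δ(1−δ^K)/(1−δ) ≥ (81−39)/(39−26) = 42/13.
With δ = 4/5: need 1 − δ^K ≥ 42/13·(1−4/5)/(4/5), i.e. δ^K ≤ 0.1923.
Since (4/5)^7 = 0.2097 and (4/5)^8 = 0.1678, the smallest such K is 8.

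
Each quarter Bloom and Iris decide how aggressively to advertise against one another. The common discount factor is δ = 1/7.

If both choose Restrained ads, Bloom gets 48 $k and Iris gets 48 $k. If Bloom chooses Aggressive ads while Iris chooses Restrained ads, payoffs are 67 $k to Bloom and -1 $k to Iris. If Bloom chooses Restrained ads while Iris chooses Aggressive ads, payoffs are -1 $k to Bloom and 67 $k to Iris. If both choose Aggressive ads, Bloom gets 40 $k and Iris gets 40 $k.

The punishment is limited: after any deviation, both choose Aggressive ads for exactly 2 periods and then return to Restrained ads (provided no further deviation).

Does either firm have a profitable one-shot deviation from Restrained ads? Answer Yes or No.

Comparing payoff streams over the 3 periods until play realigns: cooperate → 48(1+δ+…+δ^2); deviate → 67 + 40(δ+…+δ^2).
Cooperation is sustained iff (48−40)(δ+…+δ^2) ≥ 67−48.
δ+…+δ^2 = 1/7·(1−(1/7)^2)/(1−1/7) = 0.1633, and (67−48)/(48−40) = 2.3750.
0.1633 < 2.3750, so cooperation is not sustainable.

Yes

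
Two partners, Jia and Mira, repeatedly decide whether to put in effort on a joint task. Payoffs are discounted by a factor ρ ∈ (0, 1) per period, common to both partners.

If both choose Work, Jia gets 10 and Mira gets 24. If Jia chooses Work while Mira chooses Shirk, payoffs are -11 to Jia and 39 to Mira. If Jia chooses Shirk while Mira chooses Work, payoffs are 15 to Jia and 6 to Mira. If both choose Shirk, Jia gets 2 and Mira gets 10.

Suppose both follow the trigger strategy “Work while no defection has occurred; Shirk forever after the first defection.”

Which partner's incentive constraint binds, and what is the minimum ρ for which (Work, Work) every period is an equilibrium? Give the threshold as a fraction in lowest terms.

For Jia: deviation gain 15−10 = 5, per-period punishment loss 10−2 = 8. IC gives ρ ≥ 5/13.
For Mira: gain 15, loss 14 per period, so ρ ≥ 15/29.
The tighter constraint is Mira's, so cooperation needs ρ ≥ 15/29.

Mira; ρ ≥ 15/29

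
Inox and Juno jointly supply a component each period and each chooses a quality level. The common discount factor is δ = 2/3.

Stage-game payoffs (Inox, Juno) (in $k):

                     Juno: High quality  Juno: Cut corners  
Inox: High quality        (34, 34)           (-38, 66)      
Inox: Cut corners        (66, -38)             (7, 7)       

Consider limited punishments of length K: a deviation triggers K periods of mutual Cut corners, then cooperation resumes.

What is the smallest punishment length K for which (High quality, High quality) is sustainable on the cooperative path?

Need Σ_{k=1}^{K} δ^k ≥ (66−34)/(34−7) = 1.1852 at δ = 2/3.
At K = 2 the sum is 1.1111 < 1.1852; at K = 3 it is 1.4074 ≥ 1.1852.
So the minimum punishment length is K = 3.

3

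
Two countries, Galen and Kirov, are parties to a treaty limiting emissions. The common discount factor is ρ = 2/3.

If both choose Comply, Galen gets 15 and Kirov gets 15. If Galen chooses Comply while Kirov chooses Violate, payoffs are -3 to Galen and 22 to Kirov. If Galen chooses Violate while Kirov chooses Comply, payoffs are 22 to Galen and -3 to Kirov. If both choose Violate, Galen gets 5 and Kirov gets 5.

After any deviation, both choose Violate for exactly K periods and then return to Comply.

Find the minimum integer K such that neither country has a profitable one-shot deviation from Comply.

2

No profitable deviation requires (15−5)(ρ+…+ρ^K) ≥ 22−15, i.e. ρ+…+ρ^K ≥ 7/10 ≈ 0.7000.
With ρ = 2/3, the partial sums are K=1: 0.6667, K=2: 1.1111.
K = 2 is the first length at which the sum reaches 0.7000.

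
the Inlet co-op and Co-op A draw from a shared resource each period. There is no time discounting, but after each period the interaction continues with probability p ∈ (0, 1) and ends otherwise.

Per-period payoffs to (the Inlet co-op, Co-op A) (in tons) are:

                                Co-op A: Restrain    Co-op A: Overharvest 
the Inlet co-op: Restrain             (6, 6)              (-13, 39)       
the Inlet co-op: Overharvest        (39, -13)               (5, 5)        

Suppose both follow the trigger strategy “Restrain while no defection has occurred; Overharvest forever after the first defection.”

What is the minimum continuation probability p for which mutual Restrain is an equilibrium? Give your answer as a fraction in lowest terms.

With no time discounting, the continuation probability p plays the role of the discount factor.
Grim-trigger IC: 6/(1−p) ≥ 39 + 5p/(1−p) ⇒ p ≥ (39−6)/(39−5) = 33/34.

33/34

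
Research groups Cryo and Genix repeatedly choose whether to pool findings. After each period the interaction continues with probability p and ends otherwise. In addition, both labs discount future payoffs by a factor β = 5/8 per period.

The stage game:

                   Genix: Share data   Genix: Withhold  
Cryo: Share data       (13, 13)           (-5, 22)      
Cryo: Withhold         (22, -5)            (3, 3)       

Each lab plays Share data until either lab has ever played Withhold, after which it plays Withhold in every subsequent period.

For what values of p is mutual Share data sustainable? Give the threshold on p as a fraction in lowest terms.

Expected continuation weight on next period's payoff is β·p = 5/8·p, which plays the role of the discount factor.
Cooperation requires 5/8·p ≥ (22−13)/(22−3) = 9/19, hence p ≥ 72/95.

72/95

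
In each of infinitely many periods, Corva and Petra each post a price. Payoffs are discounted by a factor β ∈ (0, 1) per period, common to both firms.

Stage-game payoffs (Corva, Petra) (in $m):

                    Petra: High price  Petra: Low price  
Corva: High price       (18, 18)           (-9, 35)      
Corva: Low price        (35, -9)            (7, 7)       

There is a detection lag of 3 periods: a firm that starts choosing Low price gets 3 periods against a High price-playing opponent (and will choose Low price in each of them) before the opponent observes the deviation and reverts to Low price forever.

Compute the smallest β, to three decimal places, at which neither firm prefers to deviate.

0.847

Deviating for the 3 undetected periods gains 35−18 = 17 per period over cooperation, then loses 18−7 = 11 per period forever once punishment starts.
Gain: 17(1 + β + … + β^2); loss: 11·β^3/(1−β).
No profitable deviation ⇔ 17(1−β^3) ≤ 11·β^3, i.e. β^3 ≥ 17/(17+11) = 17/28.
Hence β ≥ (17/28)^(1/3) ≈ 0.847.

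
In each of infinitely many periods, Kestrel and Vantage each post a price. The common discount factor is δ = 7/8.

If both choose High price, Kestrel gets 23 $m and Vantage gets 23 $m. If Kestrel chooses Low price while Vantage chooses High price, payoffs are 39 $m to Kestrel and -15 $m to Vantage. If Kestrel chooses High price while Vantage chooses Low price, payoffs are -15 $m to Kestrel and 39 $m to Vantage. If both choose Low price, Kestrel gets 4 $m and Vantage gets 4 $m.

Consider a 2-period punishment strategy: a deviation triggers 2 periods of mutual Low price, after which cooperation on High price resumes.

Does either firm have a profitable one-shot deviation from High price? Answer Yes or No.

IC: δ+…+δ^2 ≥ (39−23)/(23−4) = 16/19.
At δ = 7/8: partial sum = 1.6406 ≥ 0.8421. Cooperation sustainable.

No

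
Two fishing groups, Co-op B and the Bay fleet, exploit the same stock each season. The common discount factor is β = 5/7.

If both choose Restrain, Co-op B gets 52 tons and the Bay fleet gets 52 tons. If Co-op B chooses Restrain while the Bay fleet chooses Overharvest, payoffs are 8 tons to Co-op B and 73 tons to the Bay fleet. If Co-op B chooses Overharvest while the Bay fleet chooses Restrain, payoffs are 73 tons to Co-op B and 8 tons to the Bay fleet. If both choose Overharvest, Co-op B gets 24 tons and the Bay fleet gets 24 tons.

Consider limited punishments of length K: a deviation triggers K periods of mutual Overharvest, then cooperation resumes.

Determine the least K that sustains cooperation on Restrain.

2

IC: β(1−β^K)/(1−β) ≥ (73−52)/(52−24) = 3/4.
With β = 5/7: need 1 − β^K ≥ 3/4·(1−5/7)/(5/7), i.e. β^K ≤ 0.7000.
Since (5/7)^1 = 0.7143 and (5/7)^2 = 0.5102, the smallest such K is 2.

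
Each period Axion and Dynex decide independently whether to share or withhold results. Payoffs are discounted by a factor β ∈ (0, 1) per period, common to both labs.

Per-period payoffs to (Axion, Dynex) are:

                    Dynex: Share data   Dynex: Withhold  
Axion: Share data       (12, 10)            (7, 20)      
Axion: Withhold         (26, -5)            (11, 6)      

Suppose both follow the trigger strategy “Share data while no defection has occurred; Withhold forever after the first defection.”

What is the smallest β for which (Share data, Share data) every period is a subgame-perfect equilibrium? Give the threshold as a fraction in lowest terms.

For Axion: deviation gain 26−12 = 14, per-period punishment loss 12−11 = 1. IC gives β ≥ 14/15.
For Dynex: gain 10, loss 4 per period, so β ≥ 10/14 = 5/7.
The tighter constraint is Axion's, so cooperation needs β ≥ 14/15.

14/15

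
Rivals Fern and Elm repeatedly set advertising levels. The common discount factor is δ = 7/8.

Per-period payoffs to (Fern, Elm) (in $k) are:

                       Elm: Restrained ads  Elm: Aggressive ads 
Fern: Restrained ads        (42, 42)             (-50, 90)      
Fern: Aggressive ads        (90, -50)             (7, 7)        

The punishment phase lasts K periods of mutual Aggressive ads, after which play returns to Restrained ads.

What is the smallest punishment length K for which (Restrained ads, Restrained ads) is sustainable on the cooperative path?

2

IC: δ(1−δ^K)/(1−δ) ≥ (90−42)/(42−7) = 48/35.
With δ = 7/8: need 1 − δ^K ≥ 48/35·(1−7/8)/(7/8), i.e. δ^K ≤ 0.8041.
Since (7/8)^1 = 0.8750 and (7/8)^2 = 0.7656, the smallest such K is 2.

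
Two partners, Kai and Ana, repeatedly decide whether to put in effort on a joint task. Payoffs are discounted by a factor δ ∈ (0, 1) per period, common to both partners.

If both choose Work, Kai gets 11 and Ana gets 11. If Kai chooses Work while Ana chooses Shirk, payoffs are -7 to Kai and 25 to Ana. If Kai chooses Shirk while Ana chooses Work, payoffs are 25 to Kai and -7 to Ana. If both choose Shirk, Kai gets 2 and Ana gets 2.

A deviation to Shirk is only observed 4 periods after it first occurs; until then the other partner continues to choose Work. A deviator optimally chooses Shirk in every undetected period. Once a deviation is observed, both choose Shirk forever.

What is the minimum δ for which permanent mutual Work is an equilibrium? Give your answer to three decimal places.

0.883

A deviator earns 25 for 4 periods, then 2 forever; cooperating earns 11 forever. Multiplying the IC by (1−δ):
11 ≥ 25(1−δ^4) + 2δ^4, so 23·δ^4 ≥ 14 and δ^4 ≥ 14/23.
δ ≥ (14/23)^(1/4) ≈ 0.883.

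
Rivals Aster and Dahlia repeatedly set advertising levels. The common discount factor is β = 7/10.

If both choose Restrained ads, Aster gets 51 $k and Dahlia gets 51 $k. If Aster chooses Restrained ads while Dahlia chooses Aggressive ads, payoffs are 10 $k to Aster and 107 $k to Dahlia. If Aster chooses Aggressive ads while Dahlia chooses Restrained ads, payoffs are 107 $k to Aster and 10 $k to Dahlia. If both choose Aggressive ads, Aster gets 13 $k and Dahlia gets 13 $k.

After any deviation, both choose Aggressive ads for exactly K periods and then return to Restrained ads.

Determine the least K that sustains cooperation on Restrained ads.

3

No profitable deviation requires (51−13)(β+…+β^K) ≥ 107−51, i.e. β+…+β^K ≥ 28/19 ≈ 1.4737.
With β = 7/10, the partial sums are K=1: 0.7000, K=2: 1.1900, K=3: 1.5330.
K = 3 is the first length at which the sum reaches 1.4737.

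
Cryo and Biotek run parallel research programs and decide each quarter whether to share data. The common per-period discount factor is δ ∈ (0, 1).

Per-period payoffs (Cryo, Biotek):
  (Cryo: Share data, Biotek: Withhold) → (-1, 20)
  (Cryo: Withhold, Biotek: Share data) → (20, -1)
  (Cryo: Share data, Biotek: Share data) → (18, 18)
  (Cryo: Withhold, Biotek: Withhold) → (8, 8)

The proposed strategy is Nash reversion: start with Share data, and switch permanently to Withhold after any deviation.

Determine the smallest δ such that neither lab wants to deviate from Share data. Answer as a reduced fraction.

Under grim trigger the critical discount factor is (T−C)/(T−P) with T = 20, C = 18, P = 8.
δ* = (20−18)/(20−8) = 2/12 = 1/6.

1/6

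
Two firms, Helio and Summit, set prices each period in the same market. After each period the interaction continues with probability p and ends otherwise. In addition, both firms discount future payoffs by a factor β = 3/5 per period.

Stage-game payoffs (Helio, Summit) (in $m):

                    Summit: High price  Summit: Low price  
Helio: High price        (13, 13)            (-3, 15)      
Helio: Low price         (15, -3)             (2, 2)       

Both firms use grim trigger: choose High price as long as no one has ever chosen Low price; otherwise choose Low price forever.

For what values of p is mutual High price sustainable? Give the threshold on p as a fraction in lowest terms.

10/39

With continuation probability p and discount β, the effective per-period discount factor is βp.
Grim-trigger IC: βp ≥ (15−13)/(15−2) = 2/13.
So p ≥ (2/13)/(3/5) = 10/39.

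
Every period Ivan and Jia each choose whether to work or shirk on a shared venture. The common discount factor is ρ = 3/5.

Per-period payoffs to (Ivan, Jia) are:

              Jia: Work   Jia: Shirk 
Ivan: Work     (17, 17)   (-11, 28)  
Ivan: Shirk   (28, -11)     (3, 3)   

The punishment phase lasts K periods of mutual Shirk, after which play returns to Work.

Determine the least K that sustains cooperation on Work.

2

No profitable deviation requires (17−3)(ρ+…+ρ^K) ≥ 28−17, i.e. ρ+…+ρ^K ≥ 11/14 ≈ 0.7857.
With ρ = 3/5, the partial sums are K=1: 0.6000, K=2: 0.9600.
K = 2 is the first length at which the sum reaches 0.7857.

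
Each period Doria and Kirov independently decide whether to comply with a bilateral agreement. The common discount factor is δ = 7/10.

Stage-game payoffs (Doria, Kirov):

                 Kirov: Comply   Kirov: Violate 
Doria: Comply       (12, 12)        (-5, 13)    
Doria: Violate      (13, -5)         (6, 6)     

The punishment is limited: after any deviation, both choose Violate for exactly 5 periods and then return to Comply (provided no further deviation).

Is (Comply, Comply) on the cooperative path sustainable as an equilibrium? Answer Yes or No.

Yes

Comparing payoff streams over the 6 periods until play realigns: cooperate → 12(1+δ+…+δ^5); deviate → 13 + 6(δ+…+δ^5).
Cooperation is sustained iff (12−6)(δ+…+δ^5) ≥ 13−12.
δ+…+δ^5 = 7/10·(1−(7/10)^5)/(1−7/10) = 1.9412, and (13−12)/(12−6) = 0.1667.
1.9412 ≥ 0.1667, so cooperation is sustainable.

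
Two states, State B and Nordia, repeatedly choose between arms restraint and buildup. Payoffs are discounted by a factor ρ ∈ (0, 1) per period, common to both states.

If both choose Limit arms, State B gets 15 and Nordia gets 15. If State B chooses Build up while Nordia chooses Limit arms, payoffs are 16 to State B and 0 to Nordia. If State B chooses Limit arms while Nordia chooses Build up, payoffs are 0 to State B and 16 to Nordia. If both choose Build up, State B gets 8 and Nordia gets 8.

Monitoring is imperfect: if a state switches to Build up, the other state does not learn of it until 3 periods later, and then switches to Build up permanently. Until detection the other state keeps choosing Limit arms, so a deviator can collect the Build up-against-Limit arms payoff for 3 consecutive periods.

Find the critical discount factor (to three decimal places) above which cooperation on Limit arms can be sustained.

0.500

Deviating for the 3 undetected periods gains 16−15 = 1 per period over cooperation, then loses 15−8 = 7 per period forever once punishment starts.
Gain: 1(1 + ρ + … + ρ^2); loss: 7·ρ^3/(1−ρ).
No profitable deviation ⇔ 1(1−ρ^3) ≤ 7·ρ^3, i.e. ρ^3 ≥ 1/(1+7) = 1/8.
Hence ρ ≥ (1/8)^(1/3) ≈ 0.500.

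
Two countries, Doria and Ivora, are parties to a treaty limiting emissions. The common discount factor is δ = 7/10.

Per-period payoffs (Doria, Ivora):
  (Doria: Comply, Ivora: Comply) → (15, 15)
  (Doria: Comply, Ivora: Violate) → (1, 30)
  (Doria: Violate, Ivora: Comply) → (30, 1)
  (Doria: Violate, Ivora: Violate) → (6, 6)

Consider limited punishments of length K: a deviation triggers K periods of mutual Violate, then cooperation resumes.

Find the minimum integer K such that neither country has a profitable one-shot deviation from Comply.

IC: δ(1−δ^K)/(1−δ) ≥ (30−15)/(15−6) = 5/3.
With δ = 7/10: need 1 − δ^K ≥ 5/3·(1−7/10)/(7/10), i.e. δ^K ≤ 0.2857.
Since (7/10)^3 = 0.3430 and (7/10)^4 = 0.2401, the smallest such K is 4.

4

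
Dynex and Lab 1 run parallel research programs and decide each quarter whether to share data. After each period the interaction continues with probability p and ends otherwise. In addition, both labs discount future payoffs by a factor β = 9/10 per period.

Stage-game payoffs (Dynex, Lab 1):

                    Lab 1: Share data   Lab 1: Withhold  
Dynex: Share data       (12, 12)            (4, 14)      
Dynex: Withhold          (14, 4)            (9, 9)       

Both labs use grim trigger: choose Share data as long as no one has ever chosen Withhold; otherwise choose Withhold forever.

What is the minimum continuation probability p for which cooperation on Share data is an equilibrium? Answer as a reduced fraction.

Expected continuation weight on next period's payoff is β·p = 9/10·p, which plays the role of the discount factor.
Cooperation requires 9/10·p ≥ (14−12)/(14−9) = 2/5, hence p ≥ 4/9.

4/9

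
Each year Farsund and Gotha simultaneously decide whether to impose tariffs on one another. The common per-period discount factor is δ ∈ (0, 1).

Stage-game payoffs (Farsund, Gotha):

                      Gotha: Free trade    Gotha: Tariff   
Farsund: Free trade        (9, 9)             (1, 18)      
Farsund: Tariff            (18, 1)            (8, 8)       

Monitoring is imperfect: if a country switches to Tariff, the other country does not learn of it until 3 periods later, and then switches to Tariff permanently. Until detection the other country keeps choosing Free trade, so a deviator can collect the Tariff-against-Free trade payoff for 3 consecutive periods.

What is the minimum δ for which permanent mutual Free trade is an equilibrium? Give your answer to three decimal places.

0.965

A deviator earns 18 for 3 periods, then 8 forever; cooperating earns 9 forever. Multiplying the IC by (1−δ):
9 ≥ 18(1−δ^3) + 8δ^3, so 10·δ^3 ≥ 9 and δ^3 ≥ 9/10.
δ ≥ (9/10)^(1/3) ≈ 0.965.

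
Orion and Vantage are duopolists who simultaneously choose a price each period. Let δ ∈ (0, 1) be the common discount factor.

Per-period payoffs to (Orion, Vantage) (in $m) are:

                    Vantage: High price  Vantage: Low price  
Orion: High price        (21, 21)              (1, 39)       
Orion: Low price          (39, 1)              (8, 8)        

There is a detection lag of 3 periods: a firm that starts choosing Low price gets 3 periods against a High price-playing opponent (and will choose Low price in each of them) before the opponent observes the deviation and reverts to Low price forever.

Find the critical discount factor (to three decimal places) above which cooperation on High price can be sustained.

The best deviation is to choose Low price for all 3 undetected periods, earning 39 each, then 8 forever once detected.
Deviation value: 39(1−δ^3)/(1−δ) + 8δ^3/(1−δ); cooperation value: 21/(1−δ).
IC: 21 ≥ 39(1−δ^3) + 8δ^3 = 39 − 31δ^3.
So δ^3 ≥ 18/31, giving δ ≥ (18/31)^(1/3) ≈ 0.834.

0.834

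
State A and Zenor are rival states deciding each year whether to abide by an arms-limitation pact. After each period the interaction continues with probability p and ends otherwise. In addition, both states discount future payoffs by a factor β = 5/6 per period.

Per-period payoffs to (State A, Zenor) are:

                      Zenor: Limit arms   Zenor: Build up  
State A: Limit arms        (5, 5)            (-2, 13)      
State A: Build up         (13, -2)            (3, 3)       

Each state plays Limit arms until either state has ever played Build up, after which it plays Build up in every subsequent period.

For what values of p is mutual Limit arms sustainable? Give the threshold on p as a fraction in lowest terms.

24/25

Expected continuation weight on next period's payoff is β·p = 5/6·p, which plays the role of the discount factor.
Cooperation requires 5/6·p ≥ (13−5)/(13−3) = 4/5, hence p ≥ 24/25.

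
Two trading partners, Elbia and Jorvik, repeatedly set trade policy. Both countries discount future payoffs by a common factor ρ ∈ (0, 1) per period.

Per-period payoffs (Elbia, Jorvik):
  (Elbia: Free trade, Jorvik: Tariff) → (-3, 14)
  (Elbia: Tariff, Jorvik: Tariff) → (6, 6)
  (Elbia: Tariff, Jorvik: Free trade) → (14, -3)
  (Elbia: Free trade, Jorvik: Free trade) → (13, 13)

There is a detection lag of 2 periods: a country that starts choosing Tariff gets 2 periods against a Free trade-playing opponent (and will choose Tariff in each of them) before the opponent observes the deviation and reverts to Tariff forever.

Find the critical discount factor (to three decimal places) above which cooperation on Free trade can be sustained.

0.354

The best deviation is to choose Tariff for all 2 undetected periods, earning 14 each, then 6 forever once detected.
Deviation value: 14(1−ρ^2)/(1−ρ) + 6ρ^2/(1−ρ); cooperation value: 13/(1−ρ).
IC: 13 ≥ 14(1−ρ^2) + 6ρ^2 = 14 − 8ρ^2.
So ρ^2 ≥ 1/8, giving ρ ≥ (1/8)^(1/2) ≈ 0.354.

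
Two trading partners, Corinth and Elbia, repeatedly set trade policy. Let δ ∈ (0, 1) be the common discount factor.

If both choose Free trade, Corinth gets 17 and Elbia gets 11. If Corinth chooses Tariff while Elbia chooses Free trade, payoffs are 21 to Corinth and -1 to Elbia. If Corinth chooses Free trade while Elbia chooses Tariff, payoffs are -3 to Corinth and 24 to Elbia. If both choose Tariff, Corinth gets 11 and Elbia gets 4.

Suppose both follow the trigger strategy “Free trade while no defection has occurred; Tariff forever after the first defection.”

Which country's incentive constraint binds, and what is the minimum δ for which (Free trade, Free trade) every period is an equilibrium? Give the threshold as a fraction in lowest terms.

Corinth: cooperation gives 17 each period; deviation gives 21 once then 11 forever.
  17/(1−δ) ≥ 21 + 11δ/(1−δ) ⇒ δ ≥ 4/10 = 2/5.
Elbia: cooperation gives 11 each period; deviation gives 24 once then 4 forever.
  δ ≥ 13/20.
Both must hold, so the binding constraint is Elbia's: δ ≥ 13/20.

Elbia; δ ≥ 13/20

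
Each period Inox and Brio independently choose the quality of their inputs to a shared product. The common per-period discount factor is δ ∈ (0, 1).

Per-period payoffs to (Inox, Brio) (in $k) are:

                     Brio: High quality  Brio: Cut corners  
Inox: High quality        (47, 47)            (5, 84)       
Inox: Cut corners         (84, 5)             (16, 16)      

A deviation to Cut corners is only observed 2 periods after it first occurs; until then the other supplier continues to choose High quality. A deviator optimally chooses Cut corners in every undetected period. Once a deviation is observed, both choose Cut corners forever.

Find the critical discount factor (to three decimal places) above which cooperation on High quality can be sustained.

Deviating for the 2 undetected periods gains 84−47 = 37 per period over cooperation, then loses 47−16 = 31 per period forever once punishment starts.
Gain: 37(1 + δ + … + δ^1); loss: 31·δ^2/(1−δ).
No profitable deviation ⇔ 37(1−δ^2) ≤ 31·δ^2, i.e. δ^2 ≥ 37/(37+31) = 37/68.
Hence δ ≥ (37/68)^(1/2) ≈ 0.738.

0.738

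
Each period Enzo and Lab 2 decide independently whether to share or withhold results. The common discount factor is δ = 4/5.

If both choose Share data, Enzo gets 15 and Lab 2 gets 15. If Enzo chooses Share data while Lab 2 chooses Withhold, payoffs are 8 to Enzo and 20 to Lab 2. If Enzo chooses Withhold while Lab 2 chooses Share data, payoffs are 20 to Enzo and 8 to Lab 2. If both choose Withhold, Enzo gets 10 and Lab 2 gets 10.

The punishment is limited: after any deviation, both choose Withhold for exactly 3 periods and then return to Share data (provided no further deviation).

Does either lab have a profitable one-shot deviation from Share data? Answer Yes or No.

No

A one-shot deviation gives 20 now, then 10 for 3 periods, then back to 15.
Gain from deviating: (20−15) today; loss: (15−10) in each of the next 3 periods.
No-deviation condition: (15−10)(δ+…+δ^3) ≥ 20−15, i.e. δ+…+δ^3 ≥ 1.
At δ = 4/5: δ+…+δ^3 = 1.9520 ≥ 1.0000.
So cooperation is sustainable.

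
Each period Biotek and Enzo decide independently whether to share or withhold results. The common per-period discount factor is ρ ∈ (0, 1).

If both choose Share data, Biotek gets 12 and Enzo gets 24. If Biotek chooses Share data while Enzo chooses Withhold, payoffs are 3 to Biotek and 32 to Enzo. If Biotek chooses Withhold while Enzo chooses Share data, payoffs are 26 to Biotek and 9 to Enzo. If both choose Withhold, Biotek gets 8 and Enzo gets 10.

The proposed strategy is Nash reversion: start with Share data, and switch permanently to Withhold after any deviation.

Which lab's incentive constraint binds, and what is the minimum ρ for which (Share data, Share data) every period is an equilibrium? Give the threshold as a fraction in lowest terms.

For Biotek: deviation gain 26−12 = 14, per-period punishment loss 12−8 = 4. IC gives ρ ≥ 14/18 = 7/9.
For Enzo: gain 8, loss 14 per period, so ρ ≥ 8/22 = 4/11.
The tighter constraint is Biotek's, so cooperation needs ρ ≥ 7/9.

Biotek; ρ ≥ 7/9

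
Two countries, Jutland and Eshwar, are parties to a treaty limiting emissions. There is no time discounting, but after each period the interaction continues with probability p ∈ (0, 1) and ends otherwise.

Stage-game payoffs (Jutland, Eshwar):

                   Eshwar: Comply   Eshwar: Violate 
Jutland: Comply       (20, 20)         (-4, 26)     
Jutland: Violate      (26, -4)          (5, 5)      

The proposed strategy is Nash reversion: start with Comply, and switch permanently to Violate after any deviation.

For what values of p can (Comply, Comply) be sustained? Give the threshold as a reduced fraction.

Expected cooperation value is 20 + p·20 + p²·20 + … = 20/(1−p); deviation gives 26 + p·5/(1−p).
20 ≥ 26(1−p) + 5p ⇒ 21p ≥ 6 ⇒ p ≥ 6/21 = 2/7.

2/7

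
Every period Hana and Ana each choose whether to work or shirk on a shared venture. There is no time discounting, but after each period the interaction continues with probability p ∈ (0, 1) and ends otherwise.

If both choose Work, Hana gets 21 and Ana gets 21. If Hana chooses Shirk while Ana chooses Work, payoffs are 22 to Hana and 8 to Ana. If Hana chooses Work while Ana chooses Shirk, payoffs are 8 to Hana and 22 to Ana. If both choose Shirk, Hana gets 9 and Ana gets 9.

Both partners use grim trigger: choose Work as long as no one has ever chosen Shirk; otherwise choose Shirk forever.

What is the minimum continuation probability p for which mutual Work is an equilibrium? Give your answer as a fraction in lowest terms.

1/13

With no time discounting, the continuation probability p plays the role of the discount factor.
Grim-trigger IC: 21/(1−p) ≥ 22 + 9p/(1−p) ⇒ p ≥ (22−21)/(22−9) = 1/13.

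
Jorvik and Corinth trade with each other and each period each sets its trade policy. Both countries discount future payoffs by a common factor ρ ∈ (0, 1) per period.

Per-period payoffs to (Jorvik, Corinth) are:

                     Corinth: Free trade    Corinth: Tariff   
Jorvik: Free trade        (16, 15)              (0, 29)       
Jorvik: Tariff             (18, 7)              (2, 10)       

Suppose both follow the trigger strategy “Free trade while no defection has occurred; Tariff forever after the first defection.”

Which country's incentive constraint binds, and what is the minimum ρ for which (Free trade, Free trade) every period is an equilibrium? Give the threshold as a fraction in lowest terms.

For Jorvik: deviation gain 18−16 = 2, per-period punishment loss 16−2 = 14. IC gives ρ ≥ 2/16 = 1/8.
For Corinth: gain 14, loss 5 per period, so ρ ≥ 14/19.
The tighter constraint is Corinth's, so cooperation needs ρ ≥ 14/19.

Corinth; ρ ≥ 14/19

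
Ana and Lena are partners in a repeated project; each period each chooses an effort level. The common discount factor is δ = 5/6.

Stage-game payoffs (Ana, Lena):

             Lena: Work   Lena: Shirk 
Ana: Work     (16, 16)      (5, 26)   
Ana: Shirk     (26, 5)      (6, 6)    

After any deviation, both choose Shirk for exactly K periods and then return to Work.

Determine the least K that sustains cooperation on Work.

2

Need Σ_{k=1}^{K} δ^k ≥ (26−16)/(16−6) = 1.0000 at δ = 5/6.
At K = 1 the sum is 0.8333 < 1.0000; at K = 2 it is 1.5278 ≥ 1.0000.
So the minimum punishment length is K = 2.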